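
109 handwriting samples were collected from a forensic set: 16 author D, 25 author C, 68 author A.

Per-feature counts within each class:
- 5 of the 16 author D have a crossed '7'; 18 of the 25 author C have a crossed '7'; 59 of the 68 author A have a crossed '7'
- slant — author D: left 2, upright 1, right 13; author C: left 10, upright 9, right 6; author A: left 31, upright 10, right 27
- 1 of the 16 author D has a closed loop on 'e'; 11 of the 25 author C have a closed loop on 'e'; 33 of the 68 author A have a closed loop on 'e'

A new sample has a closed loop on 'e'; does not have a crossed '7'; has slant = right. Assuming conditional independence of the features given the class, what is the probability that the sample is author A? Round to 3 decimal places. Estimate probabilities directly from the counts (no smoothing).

author D: (16/109) × (11/16) × (13/16) × (1/16) ≈ 0.00512471
author C: (25/109) × (7/25) × (6/25) × (11/25) ≈ 0.00678165
author A: (68/109) × (9/68) × (27/68) × (33/68) ≈ 0.0159102
P(author A | x) = 0.0159102 / 0.02781656 ≈ 0.572

0.572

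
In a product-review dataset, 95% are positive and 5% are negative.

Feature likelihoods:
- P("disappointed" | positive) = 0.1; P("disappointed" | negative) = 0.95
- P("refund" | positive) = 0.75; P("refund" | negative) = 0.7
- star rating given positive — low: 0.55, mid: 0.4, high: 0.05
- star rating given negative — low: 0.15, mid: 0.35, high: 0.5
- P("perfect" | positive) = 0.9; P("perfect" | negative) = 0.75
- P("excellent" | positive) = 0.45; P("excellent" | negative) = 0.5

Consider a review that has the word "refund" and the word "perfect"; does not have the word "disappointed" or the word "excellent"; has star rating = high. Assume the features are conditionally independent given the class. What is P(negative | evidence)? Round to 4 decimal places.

positive: 0.95 × (1−0.1) × 0.75 × 0.05 × 0.9 × (1−0.45) = 0.0158709375
negative: 0.05 × (1−0.95) × 0.7 × 0.5 × 0.75 × (1−0.5) = 0.000328125
P(negative | x) = 0.000328125 / 0.0161990625 ≈ 0.0203

0.0203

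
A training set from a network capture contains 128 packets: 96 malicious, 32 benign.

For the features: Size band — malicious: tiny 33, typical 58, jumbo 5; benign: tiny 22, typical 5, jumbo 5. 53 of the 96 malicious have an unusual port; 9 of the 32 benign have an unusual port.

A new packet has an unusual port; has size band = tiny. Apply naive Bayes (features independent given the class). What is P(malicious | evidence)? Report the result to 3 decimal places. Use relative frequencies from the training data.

malicious: (96/128) × (33/96) × (53/96) = 0.142333984375
benign: (32/128) × (22/32) × (9/32) = 0.04833984375
P(malicious | x) = 0.142333984375 / 0.190673828125 ≈ 0.746

0.746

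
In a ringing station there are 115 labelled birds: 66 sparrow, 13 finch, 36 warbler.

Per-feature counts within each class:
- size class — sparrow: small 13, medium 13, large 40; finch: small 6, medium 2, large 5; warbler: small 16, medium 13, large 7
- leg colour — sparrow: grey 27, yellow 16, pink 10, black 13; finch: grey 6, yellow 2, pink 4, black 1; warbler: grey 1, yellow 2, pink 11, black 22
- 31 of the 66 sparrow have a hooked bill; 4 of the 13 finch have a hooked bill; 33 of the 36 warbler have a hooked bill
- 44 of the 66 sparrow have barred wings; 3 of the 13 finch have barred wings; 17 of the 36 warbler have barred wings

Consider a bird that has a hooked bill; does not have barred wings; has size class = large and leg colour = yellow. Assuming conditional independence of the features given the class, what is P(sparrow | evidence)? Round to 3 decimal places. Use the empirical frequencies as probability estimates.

0.804

sparrow: (66/115) × (40/66) × (16/66) × (31/66) × (22/66) ≈ 0.0132018
finch: (13/115) × (5/13) × (2/13) × (4/13) × (10/13) ≈ 0.00158319
warbler: (36/115) × (7/36) × (2/36) × (33/36) × (19/36) ≈ 0.00163603
P(sparrow | x) = 0.0132018 / 0.01642102 ≈ 0.804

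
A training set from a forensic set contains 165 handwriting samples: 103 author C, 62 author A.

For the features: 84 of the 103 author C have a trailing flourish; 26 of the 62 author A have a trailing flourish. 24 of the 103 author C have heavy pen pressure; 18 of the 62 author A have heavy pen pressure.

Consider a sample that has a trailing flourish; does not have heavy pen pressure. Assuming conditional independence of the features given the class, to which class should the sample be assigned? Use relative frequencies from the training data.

author C

author C: (103/165) × (84/103) × (79/103) ≈ 0.390468
author A: (62/165) × (26/62) × (44/62) ≈ 0.111828
Highest score → author C.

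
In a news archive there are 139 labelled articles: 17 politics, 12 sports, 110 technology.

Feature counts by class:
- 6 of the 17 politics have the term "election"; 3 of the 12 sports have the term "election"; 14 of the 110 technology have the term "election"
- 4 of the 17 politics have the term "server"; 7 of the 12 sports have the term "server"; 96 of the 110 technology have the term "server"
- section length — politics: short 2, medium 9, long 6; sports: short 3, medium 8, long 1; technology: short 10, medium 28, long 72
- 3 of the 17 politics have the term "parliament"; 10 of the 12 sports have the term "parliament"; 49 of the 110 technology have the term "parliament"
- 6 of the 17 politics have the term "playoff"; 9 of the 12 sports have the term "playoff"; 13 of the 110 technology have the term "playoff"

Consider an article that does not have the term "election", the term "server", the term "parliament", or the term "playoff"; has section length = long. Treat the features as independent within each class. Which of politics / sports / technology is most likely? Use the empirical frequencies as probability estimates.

politics: (17/139) × (11/17) × (13/17) × (6/17) × (14/17) × (11/17) ≈ 0.0113814
sports: (12/139) × (9/12) × (5/12) × (1/12) × (2/12) × (3/12) ≈ 0.0000936751
technology: (110/139) × (96/110) × (14/110) × (72/110) × (61/110) × (97/110) ≈ 0.0281351
Highest score → technology.

technology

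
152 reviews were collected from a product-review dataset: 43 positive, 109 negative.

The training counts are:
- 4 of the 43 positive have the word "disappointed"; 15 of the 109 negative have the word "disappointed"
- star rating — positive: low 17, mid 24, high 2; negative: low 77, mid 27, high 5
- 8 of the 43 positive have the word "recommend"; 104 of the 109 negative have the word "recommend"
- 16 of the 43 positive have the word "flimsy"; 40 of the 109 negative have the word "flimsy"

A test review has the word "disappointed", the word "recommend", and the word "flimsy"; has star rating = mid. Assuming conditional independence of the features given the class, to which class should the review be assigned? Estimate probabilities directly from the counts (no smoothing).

negative

positive: (43/152) × (4/43) × (24/43) × (8/43) × (16/43) ≈ 0.00101679
negative: (109/152) × (15/109) × (27/109) × (104/109) × (40/109) ≈ 0.00855904
Highest score → negative.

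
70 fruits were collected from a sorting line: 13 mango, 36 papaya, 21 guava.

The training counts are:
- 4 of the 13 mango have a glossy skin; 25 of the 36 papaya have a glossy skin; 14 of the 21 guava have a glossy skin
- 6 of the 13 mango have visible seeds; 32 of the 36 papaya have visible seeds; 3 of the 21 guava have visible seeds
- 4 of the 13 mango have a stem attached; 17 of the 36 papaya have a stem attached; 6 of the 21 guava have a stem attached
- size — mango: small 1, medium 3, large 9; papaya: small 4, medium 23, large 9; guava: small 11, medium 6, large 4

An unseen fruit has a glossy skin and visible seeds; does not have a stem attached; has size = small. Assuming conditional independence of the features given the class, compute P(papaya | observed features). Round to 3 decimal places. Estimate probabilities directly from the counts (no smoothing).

mango: (13/70) × (4/13) × (6/13) × (9/13) × (1/13) ≈ 0.00140451
papaya: (36/70) × (25/36) × (32/36) × (19/36) × (4/36) ≈ 0.0186165
guava: (21/70) × (14/21) × (3/21) × (15/21) × (11/21) ≈ 0.01069
P(papaya | x) = 0.0186165 / 0.03071101 ≈ 0.606

0.606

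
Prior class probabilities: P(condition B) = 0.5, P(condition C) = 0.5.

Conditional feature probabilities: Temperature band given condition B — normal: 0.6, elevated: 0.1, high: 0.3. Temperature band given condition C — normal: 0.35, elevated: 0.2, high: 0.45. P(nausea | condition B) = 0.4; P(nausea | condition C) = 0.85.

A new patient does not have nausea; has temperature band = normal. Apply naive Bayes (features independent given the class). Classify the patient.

condition B

condition B: 0.5 × 0.6 × (1−0.4) = 0.18
condition C: 0.5 × 0.35 × (1−0.85) = 0.02625
Highest score → condition B.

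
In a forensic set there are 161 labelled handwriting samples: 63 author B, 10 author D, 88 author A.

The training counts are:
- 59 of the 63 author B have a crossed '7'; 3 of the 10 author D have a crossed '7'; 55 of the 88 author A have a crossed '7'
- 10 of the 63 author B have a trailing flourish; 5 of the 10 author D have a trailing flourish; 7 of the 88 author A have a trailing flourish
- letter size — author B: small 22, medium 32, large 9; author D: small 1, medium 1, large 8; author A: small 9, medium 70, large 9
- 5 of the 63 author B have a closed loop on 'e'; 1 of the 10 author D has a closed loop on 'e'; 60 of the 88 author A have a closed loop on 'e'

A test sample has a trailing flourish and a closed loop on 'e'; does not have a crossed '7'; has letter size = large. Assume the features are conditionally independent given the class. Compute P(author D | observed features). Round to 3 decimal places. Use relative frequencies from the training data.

0.595

author B: (63/161) × (4/63) × (10/63) × (9/63) × (5/63) ≈ 0.0000447121
author D: (10/161) × (7/10) × (5/10) × (8/10) × (1/10) ≈ 0.00173913
author A: (88/161) × (33/88) × (7/88) × (9/88) × (60/88) ≈ 0.00113693
P(author D | x) = 0.00173913 / 0.0029207721 ≈ 0.595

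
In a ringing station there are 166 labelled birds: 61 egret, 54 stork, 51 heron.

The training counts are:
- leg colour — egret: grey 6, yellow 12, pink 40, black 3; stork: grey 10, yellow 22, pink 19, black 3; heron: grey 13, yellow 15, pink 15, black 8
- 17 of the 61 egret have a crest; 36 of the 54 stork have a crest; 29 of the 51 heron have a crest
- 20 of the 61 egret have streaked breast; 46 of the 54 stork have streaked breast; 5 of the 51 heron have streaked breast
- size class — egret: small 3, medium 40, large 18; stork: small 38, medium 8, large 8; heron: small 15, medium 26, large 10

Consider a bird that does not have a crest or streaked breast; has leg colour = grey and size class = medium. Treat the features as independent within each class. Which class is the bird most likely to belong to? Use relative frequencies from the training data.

heron

egret: (61/166) × (6/61) × (44/61) × (41/61) × (40/61) ≈ 0.0114908
stork: (54/166) × (10/54) × (18/54) × (8/54) × (8/54) ≈ 0.00044072
heron: (51/166) × (13/51) × (22/51) × (46/51) × (26/51) ≈ 0.0155338
Highest score → heron.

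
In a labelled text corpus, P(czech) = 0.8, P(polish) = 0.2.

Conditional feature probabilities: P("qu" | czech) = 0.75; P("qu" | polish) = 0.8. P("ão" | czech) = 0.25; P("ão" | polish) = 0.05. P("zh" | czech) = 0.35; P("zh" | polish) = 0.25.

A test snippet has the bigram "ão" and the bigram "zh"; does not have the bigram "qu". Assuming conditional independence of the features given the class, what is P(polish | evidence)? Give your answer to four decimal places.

0.0278

czech: 0.8 × (1−0.75) × 0.25 × 0.35 = 0.0175
polish: 0.2 × (1−0.8) × 0.05 × 0.25 = 0.0005
P(polish | x) = 0.0005 / 0.018 ≈ 0.0278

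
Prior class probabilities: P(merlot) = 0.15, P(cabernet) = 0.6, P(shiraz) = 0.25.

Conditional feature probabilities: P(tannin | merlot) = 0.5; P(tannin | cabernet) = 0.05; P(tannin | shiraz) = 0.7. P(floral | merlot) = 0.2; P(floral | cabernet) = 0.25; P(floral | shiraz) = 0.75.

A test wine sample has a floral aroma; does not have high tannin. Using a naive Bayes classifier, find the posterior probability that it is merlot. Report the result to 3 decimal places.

merlot: 0.15 × (1−0.5) × 0.2 = 0.015
cabernet: 0.6 × (1−0.05) × 0.25 = 0.1425
shiraz: 0.25 × (1−0.7) × 0.75 = 0.05625
P(merlot | x) = 0.015 / 0.21375 ≈ 0.070

0.070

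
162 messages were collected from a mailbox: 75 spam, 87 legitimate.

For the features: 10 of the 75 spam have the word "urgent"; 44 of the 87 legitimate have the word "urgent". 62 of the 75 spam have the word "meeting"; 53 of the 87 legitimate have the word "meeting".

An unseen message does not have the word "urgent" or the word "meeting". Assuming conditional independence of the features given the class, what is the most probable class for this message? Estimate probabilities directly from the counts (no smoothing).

spam: (75/162) × (65/75) × (13/75) ≈ 0.0695473
legitimate: (87/162) × (43/87) × (34/87) ≈ 0.103732
Highest score → legitimate.

legitimate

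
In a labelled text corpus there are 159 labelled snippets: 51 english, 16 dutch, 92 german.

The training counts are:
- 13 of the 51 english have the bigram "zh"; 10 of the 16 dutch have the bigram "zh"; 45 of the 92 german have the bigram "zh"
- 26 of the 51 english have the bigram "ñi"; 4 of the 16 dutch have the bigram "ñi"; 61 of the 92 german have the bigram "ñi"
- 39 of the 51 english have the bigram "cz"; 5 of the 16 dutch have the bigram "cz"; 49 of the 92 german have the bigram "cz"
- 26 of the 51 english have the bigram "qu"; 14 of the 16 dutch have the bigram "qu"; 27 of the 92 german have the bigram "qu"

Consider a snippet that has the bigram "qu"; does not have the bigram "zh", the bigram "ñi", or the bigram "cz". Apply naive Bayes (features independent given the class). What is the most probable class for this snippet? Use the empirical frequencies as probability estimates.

dutch

english: (51/159) × (38/51) × (25/51) × (12/51) × (26/51) ≈ 0.014053
dutch: (16/159) × (6/16) × (12/16) × (11/16) × (14/16) ≈ 0.0170254
german: (92/159) × (47/92) × (31/92) × (43/92) × (27/92) ≈ 0.0136625
Highest score → dutch.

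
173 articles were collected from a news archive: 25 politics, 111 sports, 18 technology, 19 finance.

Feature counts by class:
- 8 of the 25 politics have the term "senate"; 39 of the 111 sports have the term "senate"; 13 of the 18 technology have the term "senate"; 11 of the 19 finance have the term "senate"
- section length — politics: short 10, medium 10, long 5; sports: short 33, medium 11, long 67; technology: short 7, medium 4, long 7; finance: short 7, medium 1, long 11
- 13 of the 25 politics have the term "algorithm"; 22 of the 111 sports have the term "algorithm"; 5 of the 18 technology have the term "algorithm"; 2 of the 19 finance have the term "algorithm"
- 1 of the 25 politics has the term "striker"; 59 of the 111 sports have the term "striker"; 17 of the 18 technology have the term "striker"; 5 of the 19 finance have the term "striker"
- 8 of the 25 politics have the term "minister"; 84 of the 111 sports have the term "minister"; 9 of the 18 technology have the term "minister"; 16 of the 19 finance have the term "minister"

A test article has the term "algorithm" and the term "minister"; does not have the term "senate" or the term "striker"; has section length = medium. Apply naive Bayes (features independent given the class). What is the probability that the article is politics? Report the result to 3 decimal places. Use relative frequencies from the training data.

politics: (25/173) × (17/25) × (10/25) × (13/25) × (24/25) × (8/25) ≈ 0.00627895
sports: (111/173) × (72/111) × (11/111) × (22/111) × (52/111) × (84/111) ≈ 0.00289796
technology: (18/173) × (5/18) × (4/18) × (5/18) × (1/18) × (9/18) ≈ 0.0000495572
finance: (19/173) × (8/19) × (1/19) × (2/19) × (14/19) × (16/19) ≈ 0.000158967
P(politics | x) = 0.00627895 / 0.0093854342 ≈ 0.669

0.669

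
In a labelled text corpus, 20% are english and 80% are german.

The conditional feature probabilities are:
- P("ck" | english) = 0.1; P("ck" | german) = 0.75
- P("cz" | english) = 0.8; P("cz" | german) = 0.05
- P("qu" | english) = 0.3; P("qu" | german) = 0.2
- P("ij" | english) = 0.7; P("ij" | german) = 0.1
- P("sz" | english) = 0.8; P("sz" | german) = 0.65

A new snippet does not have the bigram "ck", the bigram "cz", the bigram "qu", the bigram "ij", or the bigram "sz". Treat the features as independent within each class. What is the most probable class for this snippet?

english: 0.2 × (1−0.1) × (1−0.8) × (1−0.3) × (1−0.7) × (1−0.8) = 0.001512
german: 0.8 × (1−0.75) × (1−0.05) × (1−0.2) × (1−0.1) × (1−0.65) = 0.04788
Highest score → german.

german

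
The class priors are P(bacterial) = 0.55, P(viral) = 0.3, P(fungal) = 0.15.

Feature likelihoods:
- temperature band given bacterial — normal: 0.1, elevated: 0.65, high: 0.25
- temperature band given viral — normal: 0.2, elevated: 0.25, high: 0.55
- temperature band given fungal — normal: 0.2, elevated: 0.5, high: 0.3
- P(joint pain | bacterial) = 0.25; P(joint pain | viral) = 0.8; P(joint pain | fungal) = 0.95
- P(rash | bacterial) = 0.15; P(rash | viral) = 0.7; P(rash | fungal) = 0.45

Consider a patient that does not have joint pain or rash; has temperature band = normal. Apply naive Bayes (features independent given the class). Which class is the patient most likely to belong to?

bacterial: 0.55 × 0.1 × (1−0.25) × (1−0.15) = 0.0350625
viral: 0.3 × 0.2 × (1−0.8) × (1−0.7) = 0.0036
fungal: 0.15 × 0.2 × (1−0.95) × (1−0.45) = 0.000825
Highest score → bacterial.

bacterial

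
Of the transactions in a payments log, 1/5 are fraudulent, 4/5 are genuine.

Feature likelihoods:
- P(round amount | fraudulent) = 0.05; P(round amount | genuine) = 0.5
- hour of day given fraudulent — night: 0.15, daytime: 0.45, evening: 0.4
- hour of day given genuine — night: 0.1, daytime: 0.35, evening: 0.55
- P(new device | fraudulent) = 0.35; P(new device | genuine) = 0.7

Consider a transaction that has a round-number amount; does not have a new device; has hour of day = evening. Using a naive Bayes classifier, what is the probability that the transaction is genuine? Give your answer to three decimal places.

fraudulent: 0.2 × 0.05 × 0.4 × (1−0.35) = 0.0026
genuine: 0.8 × 0.5 × 0.55 × (1−0.7) = 0.066
P(genuine | x) = 0.066 / 0.0686 ≈ 0.962

0.962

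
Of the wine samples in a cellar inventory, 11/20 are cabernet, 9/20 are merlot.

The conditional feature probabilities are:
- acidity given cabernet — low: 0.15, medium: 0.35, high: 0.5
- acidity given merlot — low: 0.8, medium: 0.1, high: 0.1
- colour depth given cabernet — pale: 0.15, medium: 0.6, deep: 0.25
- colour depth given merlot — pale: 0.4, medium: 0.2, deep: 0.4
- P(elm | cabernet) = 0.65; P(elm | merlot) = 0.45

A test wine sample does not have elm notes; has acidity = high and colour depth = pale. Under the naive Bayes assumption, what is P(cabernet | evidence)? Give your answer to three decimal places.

cabernet: 0.55 × 0.5 × 0.15 × (1−0.65) = 0.0144375
merlot: 0.45 × 0.1 × 0.4 × (1−0.45) = 0.0099
P(cabernet | x) = 0.0144375 / 0.0243375 ≈ 0.593

0.593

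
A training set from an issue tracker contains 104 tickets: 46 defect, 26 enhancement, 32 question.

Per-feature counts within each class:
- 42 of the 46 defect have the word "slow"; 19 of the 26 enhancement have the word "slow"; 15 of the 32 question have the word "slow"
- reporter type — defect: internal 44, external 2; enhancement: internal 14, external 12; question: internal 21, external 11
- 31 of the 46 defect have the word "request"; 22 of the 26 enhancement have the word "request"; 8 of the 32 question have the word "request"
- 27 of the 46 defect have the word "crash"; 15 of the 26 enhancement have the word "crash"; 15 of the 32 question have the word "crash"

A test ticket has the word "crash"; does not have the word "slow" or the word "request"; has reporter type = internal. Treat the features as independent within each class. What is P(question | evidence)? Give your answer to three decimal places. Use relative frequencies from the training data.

0.786

defect: (46/104) × (4/46) × (44/46) × (15/46) × (27/46) ≈ 0.00704143
enhancement: (26/104) × (7/26) × (14/26) × (4/26) × (15/26) ≈ 0.0032168
question: (32/104) × (17/32) × (21/32) × (24/32) × (15/32) ≈ 0.0377127
P(question | x) = 0.0377127 / 0.04797093 ≈ 0.786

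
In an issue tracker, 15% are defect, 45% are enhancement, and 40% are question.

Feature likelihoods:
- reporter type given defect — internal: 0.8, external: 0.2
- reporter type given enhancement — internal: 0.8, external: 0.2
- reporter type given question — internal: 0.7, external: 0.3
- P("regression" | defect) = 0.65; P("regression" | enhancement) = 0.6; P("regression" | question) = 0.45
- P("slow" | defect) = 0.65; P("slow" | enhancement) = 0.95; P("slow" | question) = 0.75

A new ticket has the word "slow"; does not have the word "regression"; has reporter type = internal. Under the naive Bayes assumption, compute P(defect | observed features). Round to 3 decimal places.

defect: 0.15 × 0.8 × (1−0.65) × 0.65 = 0.0273
enhancement: 0.45 × 0.8 × (1−0.6) × 0.95 = 0.1368
question: 0.4 × 0.7 × (1−0.45) × 0.75 = 0.1155
P(defect | x) = 0.0273 / 0.2796 ≈ 0.098

0.098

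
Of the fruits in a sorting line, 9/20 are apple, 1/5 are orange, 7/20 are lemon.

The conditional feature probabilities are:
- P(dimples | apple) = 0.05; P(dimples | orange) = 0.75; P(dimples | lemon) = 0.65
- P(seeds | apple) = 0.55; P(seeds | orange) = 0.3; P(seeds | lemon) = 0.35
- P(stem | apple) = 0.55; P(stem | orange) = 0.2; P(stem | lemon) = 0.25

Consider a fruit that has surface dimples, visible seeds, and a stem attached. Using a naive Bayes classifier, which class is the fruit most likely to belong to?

lemon

apple: 0.45 × 0.05 × 0.55 × 0.55 = 0.00680625
orange: 0.2 × 0.75 × 0.3 × 0.2 = 0.009
lemon: 0.35 × 0.65 × 0.35 × 0.25 = 0.01990625
Highest score → lemon.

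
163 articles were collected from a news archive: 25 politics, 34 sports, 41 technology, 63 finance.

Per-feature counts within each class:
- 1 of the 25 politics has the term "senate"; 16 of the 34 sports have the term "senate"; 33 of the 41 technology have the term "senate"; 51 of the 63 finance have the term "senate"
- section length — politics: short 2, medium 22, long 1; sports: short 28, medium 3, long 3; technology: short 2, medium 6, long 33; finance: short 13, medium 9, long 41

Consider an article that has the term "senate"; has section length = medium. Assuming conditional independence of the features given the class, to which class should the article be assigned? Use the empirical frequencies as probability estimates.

politics: (25/163) × (1/25) × (22/25) ≈ 0.00539877
sports: (34/163) × (16/34) × (3/34) ≈ 0.00866113
technology: (41/163) × (33/41) × (6/41) ≈ 0.0296274
finance: (63/163) × (51/63) × (9/63) ≈ 0.0446976
Highest score → finance.

finance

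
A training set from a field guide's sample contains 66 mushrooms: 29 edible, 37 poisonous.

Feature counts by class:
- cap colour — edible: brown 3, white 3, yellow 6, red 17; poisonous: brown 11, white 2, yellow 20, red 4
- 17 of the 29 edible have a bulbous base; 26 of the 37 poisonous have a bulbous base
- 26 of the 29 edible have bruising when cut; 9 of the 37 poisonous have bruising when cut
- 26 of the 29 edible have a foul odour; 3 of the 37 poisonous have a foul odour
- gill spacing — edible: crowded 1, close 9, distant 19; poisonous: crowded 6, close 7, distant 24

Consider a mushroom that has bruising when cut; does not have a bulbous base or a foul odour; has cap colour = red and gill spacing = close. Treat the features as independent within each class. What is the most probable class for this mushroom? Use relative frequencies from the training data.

edible: (29/66) × (17/29) × (12/29) × (26/29) × (3/29) × (9/29) ≈ 0.00306783
poisonous: (37/66) × (4/37) × (11/37) × (9/37) × (34/37) × (7/37) ≈ 0.000761941
Highest score → edible.

edible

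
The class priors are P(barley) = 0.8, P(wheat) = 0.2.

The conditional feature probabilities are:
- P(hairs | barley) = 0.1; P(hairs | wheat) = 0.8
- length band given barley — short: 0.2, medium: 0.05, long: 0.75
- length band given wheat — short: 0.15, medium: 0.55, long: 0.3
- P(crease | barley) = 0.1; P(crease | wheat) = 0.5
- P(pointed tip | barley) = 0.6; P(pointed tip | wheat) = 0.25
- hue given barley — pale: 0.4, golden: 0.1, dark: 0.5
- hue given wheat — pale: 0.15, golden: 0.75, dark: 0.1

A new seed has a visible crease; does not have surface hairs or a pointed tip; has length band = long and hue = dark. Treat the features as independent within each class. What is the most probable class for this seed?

barley: 0.8 × (1−0.1) × 0.75 × 0.1 × (1−0.6) × 0.5 = 0.0108
wheat: 0.2 × (1−0.8) × 0.3 × 0.5 × (1−0.25) × 0.1 = 0.00045
Highest score → barley.

barley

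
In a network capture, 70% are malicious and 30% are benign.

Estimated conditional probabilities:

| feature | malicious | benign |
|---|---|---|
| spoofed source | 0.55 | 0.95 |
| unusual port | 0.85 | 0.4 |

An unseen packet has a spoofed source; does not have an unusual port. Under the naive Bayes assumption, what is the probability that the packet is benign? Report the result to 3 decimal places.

0.748

malicious: 0.7 × 0.55 × (1−0.85) = 0.05775
benign: 0.3 × 0.95 × (1−0.4) = 0.171
P(benign | x) = 0.171 / 0.22875 ≈ 0.748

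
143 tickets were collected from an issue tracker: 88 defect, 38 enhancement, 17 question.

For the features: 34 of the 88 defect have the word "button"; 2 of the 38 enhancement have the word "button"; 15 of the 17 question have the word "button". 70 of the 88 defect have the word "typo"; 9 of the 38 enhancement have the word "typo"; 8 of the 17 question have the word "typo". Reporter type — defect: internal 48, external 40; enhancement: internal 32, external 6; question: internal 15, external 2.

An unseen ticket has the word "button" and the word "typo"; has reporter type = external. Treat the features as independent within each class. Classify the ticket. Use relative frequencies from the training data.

defect: (88/143) × (34/88) × (70/88) × (40/88) ≈ 0.0859678
enhancement: (38/143) × (2/38) × (9/38) × (6/38) ≈ 0.000523023
question: (17/143) × (15/17) × (8/17) × (2/17) ≈ 0.00580734
Highest score → defect.

defect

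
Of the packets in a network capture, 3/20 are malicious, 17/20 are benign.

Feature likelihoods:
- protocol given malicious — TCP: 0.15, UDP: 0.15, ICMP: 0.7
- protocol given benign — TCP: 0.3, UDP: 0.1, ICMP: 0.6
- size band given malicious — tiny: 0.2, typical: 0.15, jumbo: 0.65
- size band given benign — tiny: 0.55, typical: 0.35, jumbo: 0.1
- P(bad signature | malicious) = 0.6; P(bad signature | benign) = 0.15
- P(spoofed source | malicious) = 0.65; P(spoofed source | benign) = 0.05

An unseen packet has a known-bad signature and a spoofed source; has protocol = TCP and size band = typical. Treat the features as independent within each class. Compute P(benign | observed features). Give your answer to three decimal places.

0.337

malicious: 0.15 × 0.15 × 0.15 × 0.6 × 0.65 = 0.00131625
benign: 0.85 × 0.3 × 0.35 × 0.15 × 0.05 = 0.000669375
P(benign | x) = 0.000669375 / 0.001985625 ≈ 0.337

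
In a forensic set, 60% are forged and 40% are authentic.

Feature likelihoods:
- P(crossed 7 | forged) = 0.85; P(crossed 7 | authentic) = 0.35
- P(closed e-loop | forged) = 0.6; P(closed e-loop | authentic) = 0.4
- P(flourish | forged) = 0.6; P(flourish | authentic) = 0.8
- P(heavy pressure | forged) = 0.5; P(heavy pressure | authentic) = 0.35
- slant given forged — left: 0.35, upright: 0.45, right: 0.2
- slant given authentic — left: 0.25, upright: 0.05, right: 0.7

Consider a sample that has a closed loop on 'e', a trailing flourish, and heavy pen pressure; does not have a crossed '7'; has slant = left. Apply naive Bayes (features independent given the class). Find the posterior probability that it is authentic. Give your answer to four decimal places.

0.5622

forged: 0.6 × (1−0.85) × 0.6 × 0.6 × 0.5 × 0.35 = 0.00567
authentic: 0.4 × (1−0.35) × 0.4 × 0.8 × 0.35 × 0.25 = 0.00728
P(authentic | x) = 0.00728 / 0.01295 ≈ 0.5622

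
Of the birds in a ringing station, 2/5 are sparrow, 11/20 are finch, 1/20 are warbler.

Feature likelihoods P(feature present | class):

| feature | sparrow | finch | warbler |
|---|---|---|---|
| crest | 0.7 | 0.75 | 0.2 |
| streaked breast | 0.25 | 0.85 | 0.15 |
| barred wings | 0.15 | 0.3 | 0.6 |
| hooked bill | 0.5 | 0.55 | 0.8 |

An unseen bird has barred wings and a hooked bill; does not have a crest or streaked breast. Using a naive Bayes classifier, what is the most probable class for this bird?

sparrow: 0.4 × (1−0.7) × (1−0.25) × 0.15 × 0.5 = 0.00675
finch: 0.55 × (1−0.75) × (1−0.85) × 0.3 × 0.55 = 0.003403125
warbler: 0.05 × (1−0.2) × (1−0.15) × 0.6 × 0.8 = 0.01632
Highest score → warbler.

warbler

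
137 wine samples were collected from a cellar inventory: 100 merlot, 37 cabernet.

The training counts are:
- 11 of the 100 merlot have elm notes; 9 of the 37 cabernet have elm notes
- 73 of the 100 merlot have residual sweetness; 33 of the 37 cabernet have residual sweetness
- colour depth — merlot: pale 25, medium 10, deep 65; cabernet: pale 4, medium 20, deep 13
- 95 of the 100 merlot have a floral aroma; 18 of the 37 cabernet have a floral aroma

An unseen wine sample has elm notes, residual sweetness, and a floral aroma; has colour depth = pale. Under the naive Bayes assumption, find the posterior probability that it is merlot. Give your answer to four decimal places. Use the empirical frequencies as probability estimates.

0.8188

merlot: (100/137) × (11/100) × (73/100) × (25/100) × (95/100) ≈ 0.0139206
cabernet: (37/137) × (9/37) × (33/37) × (4/37) × (18/37) ≈ 0.00308151
P(merlot | x) = 0.0139206 / 0.01700211 ≈ 0.8188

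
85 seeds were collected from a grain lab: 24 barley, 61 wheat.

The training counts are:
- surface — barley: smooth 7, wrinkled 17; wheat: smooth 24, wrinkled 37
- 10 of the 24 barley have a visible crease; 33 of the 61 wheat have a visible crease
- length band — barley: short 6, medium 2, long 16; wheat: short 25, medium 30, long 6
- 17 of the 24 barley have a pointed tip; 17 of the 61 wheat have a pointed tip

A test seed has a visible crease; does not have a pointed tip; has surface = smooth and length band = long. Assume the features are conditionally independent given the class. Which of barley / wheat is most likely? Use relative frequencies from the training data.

wheat

barley: (24/85) × (7/24) × (10/24) × (16/24) × (7/24) ≈ 0.00667211
wheat: (61/85) × (24/61) × (33/61) × (6/61) × (44/61) ≈ 0.0108373
Highest score → wheat.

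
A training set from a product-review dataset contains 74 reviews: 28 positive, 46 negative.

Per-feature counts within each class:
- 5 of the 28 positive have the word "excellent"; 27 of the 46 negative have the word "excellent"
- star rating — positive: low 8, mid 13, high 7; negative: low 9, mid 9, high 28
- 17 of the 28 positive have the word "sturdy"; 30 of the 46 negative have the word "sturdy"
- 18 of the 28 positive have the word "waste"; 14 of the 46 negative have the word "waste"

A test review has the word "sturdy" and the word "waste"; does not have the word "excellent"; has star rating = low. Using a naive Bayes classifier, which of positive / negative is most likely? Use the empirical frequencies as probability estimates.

positive: (28/74) × (23/28) × (8/28) × (17/28) × (18/28) ≈ 0.0346604
negative: (46/74) × (19/46) × (9/46) × (30/46) × (14/46) ≈ 0.00997103
Highest score → positive.

positive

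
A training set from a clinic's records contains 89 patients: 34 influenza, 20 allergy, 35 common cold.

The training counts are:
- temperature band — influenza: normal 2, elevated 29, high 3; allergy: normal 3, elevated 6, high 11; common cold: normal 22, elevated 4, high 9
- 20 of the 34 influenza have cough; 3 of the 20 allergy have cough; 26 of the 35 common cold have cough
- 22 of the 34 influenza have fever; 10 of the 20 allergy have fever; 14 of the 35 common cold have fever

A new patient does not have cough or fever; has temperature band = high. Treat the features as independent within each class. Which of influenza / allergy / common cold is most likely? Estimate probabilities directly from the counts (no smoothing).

influenza: (34/89) × (3/34) × (14/34) × (12/34) ≈ 0.00489872
allergy: (20/89) × (11/20) × (17/20) × (10/20) ≈ 0.0525281
common cold: (35/89) × (9/35) × (9/35) × (21/35) ≈ 0.0156019
Highest score → allergy.

allergy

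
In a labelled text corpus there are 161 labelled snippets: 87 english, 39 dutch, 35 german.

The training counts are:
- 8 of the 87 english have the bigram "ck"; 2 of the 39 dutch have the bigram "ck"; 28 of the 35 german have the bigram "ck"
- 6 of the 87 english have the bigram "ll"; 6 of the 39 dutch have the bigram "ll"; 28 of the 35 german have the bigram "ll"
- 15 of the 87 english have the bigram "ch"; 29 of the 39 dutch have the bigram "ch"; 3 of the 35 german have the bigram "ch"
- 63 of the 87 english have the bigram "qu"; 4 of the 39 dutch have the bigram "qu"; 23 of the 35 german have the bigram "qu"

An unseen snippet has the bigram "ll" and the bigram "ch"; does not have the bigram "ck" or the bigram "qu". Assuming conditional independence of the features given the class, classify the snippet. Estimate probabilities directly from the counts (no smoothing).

dutch

english: (87/161) × (79/87) × (6/87) × (15/87) × (24/87) ≈ 0.00160952
dutch: (39/161) × (37/39) × (6/39) × (29/39) × (35/39) ≈ 0.0235939
german: (35/161) × (7/35) × (28/35) × (3/35) × (12/35) ≈ 0.00102218
Highest score → dutch.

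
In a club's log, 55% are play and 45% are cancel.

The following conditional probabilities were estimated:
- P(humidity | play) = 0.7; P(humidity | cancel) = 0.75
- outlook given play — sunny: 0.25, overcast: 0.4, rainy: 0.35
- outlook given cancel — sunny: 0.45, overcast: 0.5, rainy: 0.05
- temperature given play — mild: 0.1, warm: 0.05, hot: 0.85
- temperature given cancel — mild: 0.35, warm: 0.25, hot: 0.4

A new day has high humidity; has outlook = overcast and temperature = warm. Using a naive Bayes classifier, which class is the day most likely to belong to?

play: 0.55 × 0.7 × 0.4 × 0.05 = 0.0077
cancel: 0.45 × 0.75 × 0.5 × 0.25 = 0.0421875
Highest score → cancel.

cancel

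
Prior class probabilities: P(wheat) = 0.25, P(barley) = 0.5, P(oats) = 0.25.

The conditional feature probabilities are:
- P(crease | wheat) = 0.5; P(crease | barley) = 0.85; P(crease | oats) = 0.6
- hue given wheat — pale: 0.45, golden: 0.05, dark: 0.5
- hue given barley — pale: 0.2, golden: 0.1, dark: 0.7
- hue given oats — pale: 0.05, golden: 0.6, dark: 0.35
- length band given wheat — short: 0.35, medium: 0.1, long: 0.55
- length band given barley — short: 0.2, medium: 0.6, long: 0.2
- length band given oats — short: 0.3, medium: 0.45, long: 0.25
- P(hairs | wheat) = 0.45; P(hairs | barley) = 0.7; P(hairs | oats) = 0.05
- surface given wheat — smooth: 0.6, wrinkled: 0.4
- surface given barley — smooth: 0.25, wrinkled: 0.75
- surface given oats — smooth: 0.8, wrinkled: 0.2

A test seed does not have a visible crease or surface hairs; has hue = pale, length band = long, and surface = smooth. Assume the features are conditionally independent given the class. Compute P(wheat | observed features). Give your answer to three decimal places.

wheat: 0.25 × (1−0.5) × 0.45 × 0.55 × (1−0.45) × 0.6 = 0.010209375
barley: 0.5 × (1−0.85) × 0.2 × 0.2 × (1−0.7) × 0.25 = 0.000225
oats: 0.25 × (1−0.6) × 0.05 × 0.25 × (1−0.05) × 0.8 = 0.00095
P(wheat | x) = 0.010209375 / 0.011384375 ≈ 0.897

0.897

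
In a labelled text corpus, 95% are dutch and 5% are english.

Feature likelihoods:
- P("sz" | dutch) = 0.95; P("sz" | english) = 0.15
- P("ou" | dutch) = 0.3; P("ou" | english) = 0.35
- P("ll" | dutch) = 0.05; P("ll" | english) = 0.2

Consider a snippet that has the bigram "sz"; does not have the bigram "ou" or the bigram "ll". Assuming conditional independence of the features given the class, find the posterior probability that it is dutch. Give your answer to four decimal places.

dutch: 0.95 × 0.95 × (1−0.3) × (1−0.05) = 0.6001625
english: 0.05 × 0.15 × (1−0.35) × (1−0.2) = 0.0039
P(dutch | x) = 0.6001625 / 0.6040625 ≈ 0.9935

0.9935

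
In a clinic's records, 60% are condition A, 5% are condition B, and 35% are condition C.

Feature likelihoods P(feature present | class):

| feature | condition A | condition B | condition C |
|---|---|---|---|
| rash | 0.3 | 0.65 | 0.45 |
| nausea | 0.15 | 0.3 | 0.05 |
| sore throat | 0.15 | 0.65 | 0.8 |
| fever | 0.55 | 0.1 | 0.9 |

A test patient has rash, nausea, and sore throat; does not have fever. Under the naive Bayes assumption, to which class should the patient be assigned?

condition A: 0.6 × 0.3 × 0.15 × 0.15 × (1−0.55) = 0.0018225
condition B: 0.05 × 0.65 × 0.3 × 0.65 × (1−0.1) = 0.00570375
condition C: 0.35 × 0.45 × 0.05 × 0.8 × (1−0.9) = 0.00063
Highest score → condition B.

condition B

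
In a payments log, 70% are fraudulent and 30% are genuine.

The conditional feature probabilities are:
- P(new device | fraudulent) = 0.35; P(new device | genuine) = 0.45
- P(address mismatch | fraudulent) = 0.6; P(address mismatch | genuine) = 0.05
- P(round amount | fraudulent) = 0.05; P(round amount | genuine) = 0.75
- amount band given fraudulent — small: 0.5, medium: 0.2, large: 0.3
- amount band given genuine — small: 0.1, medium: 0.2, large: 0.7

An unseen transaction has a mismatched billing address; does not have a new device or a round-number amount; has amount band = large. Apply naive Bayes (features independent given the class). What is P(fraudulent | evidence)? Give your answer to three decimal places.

fraudulent: 0.7 × (1−0.35) × 0.6 × (1−0.05) × 0.3 = 0.077805
genuine: 0.3 × (1−0.45) × 0.05 × (1−0.75) × 0.7 = 0.00144375
P(fraudulent | x) = 0.077805 / 0.07924875 ≈ 0.982

0.982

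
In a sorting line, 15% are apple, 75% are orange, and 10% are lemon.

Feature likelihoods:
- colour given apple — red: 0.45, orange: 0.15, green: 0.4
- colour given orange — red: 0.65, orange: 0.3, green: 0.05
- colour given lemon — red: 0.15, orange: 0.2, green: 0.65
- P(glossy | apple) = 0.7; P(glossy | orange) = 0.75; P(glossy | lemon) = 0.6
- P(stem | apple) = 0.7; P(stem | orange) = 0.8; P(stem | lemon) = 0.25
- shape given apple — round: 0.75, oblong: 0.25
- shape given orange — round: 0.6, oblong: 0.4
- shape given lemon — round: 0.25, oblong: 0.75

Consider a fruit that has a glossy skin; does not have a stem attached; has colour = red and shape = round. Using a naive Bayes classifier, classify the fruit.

apple: 0.15 × 0.45 × 0.7 × (1−0.7) × 0.75 = 0.01063125
orange: 0.75 × 0.65 × 0.75 × (1−0.8) × 0.6 = 0.043875
lemon: 0.1 × 0.15 × 0.6 × (1−0.25) × 0.25 = 0.0016875
Highest score → orange.

orange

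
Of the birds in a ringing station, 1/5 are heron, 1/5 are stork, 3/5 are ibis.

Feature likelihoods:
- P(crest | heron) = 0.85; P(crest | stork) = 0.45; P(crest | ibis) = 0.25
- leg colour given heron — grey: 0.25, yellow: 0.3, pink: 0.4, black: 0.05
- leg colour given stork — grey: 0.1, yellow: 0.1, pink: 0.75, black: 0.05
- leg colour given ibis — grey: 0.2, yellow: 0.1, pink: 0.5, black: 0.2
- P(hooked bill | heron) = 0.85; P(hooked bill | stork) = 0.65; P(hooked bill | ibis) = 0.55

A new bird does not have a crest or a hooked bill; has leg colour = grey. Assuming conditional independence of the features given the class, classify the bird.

heron: 0.2 × (1−0.85) × 0.25 × (1−0.85) = 0.001125
stork: 0.2 × (1−0.45) × 0.1 × (1−0.65) = 0.00385
ibis: 0.6 × (1−0.25) × 0.2 × (1−0.55) = 0.0405
Highest score → ibis.

ibis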